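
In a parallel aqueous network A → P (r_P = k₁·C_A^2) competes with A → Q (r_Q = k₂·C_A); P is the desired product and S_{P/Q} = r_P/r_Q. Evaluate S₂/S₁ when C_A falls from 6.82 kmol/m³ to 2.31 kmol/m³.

0.339

S_{P/Q} = (k₁/k₂)·C_A, so S₂/S₁ = (C_{A,2}/C_{A,1}).
= 2.31/6.82 = 0.339.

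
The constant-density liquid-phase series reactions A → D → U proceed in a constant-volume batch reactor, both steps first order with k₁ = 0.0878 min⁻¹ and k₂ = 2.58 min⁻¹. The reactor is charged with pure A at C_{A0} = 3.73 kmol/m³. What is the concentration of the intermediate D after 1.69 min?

For first-order series with pure A initially, C_D(t) = k₁C_{A0}/(k₂−k₁)·(e^(−k₁t) − e^(−k₂t)).
e^(−k₁t) = e^(−0.0878×1.69) = e^(−0.1484) = 0.8621; e^(−k₂t) = e^(−4.360) = 0.01278.
C_D = 0.0878×3.73/(2.58−0.0878) × (0.8621−0.01278) = 0.1314×0.8493 = 0.1116 kmol/m³.

0.112 kmol/m³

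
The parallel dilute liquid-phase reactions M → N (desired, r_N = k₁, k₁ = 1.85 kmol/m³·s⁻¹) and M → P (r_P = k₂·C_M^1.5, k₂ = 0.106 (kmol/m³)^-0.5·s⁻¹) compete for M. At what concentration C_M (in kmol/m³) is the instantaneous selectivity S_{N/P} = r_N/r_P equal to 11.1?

S_{N/P} = (k₁/k₂)·C_M^-1.5 ⇒ C_M = (S·k₂/k₁)^(1/(-1.5)).
= (11.1×0.106/1.85)^(-0.6667) = (0.6360)^(-0.6667) = 1.35 kmol/m³.

1.35 kmol/m³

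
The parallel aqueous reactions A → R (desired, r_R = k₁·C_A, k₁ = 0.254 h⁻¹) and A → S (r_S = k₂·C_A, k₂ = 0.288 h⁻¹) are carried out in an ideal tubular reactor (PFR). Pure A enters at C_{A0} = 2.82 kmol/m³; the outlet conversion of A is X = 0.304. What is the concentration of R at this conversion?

C_A = C_{A0}(1−X) = 1.963 kmol/m³.
Both paths are first order in A, so the instantaneous fraction to R is constant: dC_R/d(−C_A) = k₁/(k₁+k₂) = 0.4686.
C_R = 0.4686·(C_{A0}−C_A) = 0.4686×0.8573 = 0.402 kmol/m³.

0.402 kmol/m³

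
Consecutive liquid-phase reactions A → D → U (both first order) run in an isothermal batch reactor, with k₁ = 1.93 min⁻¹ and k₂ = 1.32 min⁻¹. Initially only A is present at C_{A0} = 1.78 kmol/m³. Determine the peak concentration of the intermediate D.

At the optimum, C_{D,max}/C_{A0} = (k₁/k₂)^[k₂/(k₂−k₁)].
= (1.93/1.32)^(1.32/(1.32−1.93)) = (1.462)^(-2.164) = 0.4395.
C_{D,max} = 0.4395×1.78 = 0.782 kmol/m³.

0.782 kmol/m³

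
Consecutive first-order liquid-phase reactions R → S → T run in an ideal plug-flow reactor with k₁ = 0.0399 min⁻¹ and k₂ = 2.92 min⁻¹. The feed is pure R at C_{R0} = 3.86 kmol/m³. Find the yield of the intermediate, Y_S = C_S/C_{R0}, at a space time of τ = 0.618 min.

Solving the coupled first-order balances gives C_S(τ) = [k₁/(k₂−k₁)]·C_{R0}·(e^(−k₁τ) − e^(−k₂τ)).
e^(−k₁τ) = e^(−0.0399×0.618) = e^(−0.02466) = 0.9756; e^(−k₂τ) = e^(−1.805) = 0.1645.
C_S = 0.0399×3.86/(2.92−0.0399) × (0.9756−0.1645) = 0.05348×0.8111 = 0.04337 kmol/m³.
Y_S = C_S/C_{R0} = 0.04337/3.86 = 0.0112.

0.0112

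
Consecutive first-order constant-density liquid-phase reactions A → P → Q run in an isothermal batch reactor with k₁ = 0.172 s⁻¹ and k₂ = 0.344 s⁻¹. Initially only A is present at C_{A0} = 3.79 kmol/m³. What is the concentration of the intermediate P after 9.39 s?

For first-order series with pure A initially, C_P(t) = k₁C_{A0}/(k₂−k₁)·(e^(−k₁t) − e^(−k₂t)).
e^(−k₁t) = e^(−0.172×9.39) = e^(−1.615) = 0.1989; e^(−k₂t) = e^(−3.230) = 0.03955.
C_P = 0.172×3.79/(0.344−0.172) × (0.1989−0.03955) = 3.790×0.1593 = 0.6038 kmol/m³.

0.604 kmol/m³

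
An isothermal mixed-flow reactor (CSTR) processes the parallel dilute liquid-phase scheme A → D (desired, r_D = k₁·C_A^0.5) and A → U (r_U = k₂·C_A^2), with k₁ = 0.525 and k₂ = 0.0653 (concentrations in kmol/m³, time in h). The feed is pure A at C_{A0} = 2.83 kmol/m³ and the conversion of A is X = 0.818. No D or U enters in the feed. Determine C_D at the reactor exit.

2.21 kmol/m³

Exit C_A = C_{A0}(1−X) = 2.83×0.182 = 0.5151 kmol/m³.
A CSTR operates uniformly at the exit composition, giving r_D = 0.3768 and r_U = 0.01732 (each k·C_A^n at C_A = 0.5151).
Fraction of consumed A going to D: r_D/(r_D+r_U) = 0.9560.
C_D = 0.9560·C_{A0}·X = 0.9560×2.83×0.818 = 2.21 kmol/m³.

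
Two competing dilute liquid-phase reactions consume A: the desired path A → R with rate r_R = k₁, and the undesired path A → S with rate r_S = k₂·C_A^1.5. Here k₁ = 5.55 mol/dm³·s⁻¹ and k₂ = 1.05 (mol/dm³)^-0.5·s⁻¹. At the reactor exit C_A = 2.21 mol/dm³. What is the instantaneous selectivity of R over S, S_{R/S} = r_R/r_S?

1.61

S_{R/S} = r_R/r_S = (k₁)/(k₂·C_A^1.5) = (k₁/k₂)·C_A^-1.5.
= (5.55) / (1.05×2.210^1.5) = 5.550/3.450 = 1.61.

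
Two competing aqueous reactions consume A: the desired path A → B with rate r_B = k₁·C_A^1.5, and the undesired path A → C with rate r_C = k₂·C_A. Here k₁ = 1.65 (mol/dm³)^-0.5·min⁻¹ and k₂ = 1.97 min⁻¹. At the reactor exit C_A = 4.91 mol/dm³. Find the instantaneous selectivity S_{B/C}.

S_{B/C} = r_B/r_C = (k₁·C_A^1.5)/(k₂·C_A) = (k₁/k₂)·C_A^0.5.
= (1.65×4.910^1.5) / (1.97×4.910) = 17.95/9.673 = 1.86.

1.86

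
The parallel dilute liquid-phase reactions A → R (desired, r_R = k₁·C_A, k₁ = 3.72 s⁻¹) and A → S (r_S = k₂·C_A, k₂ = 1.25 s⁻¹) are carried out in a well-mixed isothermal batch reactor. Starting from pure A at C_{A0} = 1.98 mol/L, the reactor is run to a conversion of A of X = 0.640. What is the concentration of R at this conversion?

0.948 mol/L

C_A = C_{A0}(1−X) = 0.7128 mol/L.
Both paths are first order in A, so the instantaneous fraction to R is constant: dC_R/d(−C_A) = k₁/(k₁+k₂) = 0.7485.
C_R = 0.7485·(C_{A0}−C_A) = 0.7485×1.267 = 0.948 mol/L.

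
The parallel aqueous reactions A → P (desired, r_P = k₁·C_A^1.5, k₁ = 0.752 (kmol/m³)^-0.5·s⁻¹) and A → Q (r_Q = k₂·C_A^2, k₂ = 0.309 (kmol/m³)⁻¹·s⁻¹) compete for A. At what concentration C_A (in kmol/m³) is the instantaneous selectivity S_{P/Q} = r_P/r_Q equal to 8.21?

0.0879 kmol/m³

S_{P/Q} = (k₁/k₂)·C_A^-0.5 ⇒ C_A = (S·k₂/k₁)^(-2).
= (8.21×0.309/0.752)^(-2) = (3.374)^(-2) = 0.0879 kmol/m³.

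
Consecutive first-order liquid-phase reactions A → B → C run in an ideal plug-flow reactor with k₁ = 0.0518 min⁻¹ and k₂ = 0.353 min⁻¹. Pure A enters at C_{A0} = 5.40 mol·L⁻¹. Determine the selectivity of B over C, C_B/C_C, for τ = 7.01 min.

Solving the coupled first-order balances gives C_B(τ) = [k₁/(k₂−k₁)]·C_{A0}·(e^(−k₁τ) − e^(−k₂τ)).
e^(−k₁τ) = e^(−0.0518×7.01) = e^(−0.3631) = 0.6955; e^(−k₂τ) = e^(−2.475) = 0.08420.
C_B = 0.0518×5.40/(0.353−0.0518) × (0.6955−0.08420) = 0.9287×0.6113 = 0.5677 mol·L⁻¹.
C_A = C_{A0}e^(−k₁τ) = 3.756 mol·L⁻¹, so C_C = C_{A0}−C_A−C_B = 1.077 mol·L⁻¹; C_B/C_C = 0.527.

0.527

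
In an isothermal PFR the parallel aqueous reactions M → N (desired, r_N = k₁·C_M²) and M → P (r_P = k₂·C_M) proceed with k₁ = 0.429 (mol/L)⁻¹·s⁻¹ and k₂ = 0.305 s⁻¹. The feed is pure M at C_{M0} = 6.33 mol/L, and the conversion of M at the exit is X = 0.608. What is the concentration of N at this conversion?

C_M = C_{M0}(1−X) = 2.481 mol/L.
Along a PFR/batch, dC_P/dC_M = −r_P/(r_N+r_P) = −k₂/(k₂+k₁·C_M).
Integrating from C_{M0} to C_M: C_P = (0.305/0.429)·ln[(0.305+0.429·6.33)/(0.305+0.429·2.48)] = 0.7110·ln(3.021/1.370) = 0.5624 mol/L.
Then C_N = (C_{M0}−C_M) − C_P = 3.849 − 0.5624 = 3.286 mol/L.

3.29 mol/L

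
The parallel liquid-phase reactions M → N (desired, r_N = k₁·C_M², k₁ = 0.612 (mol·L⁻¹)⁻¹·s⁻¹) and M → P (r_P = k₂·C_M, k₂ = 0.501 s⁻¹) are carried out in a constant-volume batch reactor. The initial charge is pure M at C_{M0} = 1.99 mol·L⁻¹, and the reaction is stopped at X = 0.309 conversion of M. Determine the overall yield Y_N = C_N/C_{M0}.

C_M = C_{M0}(1−X) = 1.375 mol·L⁻¹.
Along a PFR/batch, dC_P/dC_M = −r_P/(r_N+r_P) = −k₂/(k₂+k₁·C_M).
Integrating from C_{M0} to C_M: C_P = (0.501/0.612)·ln[(0.501+0.612·1.99)/(0.501+0.612·1.38)] = 0.8186·ln(1.719/1.343) = 0.2023 mol·L⁻¹.
Then C_N = (C_{M0}−C_M) − C_P = 0.6149 − 0.2023 = 0.4126 mol·L⁻¹.
Y_N = C_N/C_{M0} = 0.4126/1.99 = 0.207.

0.207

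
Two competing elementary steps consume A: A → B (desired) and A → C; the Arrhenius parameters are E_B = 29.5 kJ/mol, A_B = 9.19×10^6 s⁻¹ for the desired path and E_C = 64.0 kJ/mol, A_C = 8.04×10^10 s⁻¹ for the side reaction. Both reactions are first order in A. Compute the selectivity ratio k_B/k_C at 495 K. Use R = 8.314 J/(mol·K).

0.500

k_B/k_C = (A_B/A_C)·exp[−(E_B−E_C)/(RT)] = (A_B/A_C)·exp[(E_C−E_B)/(RT)].
(E_C−E_B)/(RT) = (64.0−29.5)×10³/(8.314×495) = 34500/4115 = 8.383.
k_B/k_C = (9.19×10^6/8.04×10^10)·exp(8.383) = 1.143×10^-4 × 4372 = 0.500.
Since E_B < E_C, lowering the temperature improves selectivity toward B.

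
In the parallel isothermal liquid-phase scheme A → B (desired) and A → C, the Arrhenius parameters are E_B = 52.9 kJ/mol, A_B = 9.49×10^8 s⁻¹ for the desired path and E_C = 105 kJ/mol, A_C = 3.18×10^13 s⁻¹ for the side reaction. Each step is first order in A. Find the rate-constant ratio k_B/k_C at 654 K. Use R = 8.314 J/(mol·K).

Since both paths have the same order in A, the concentration cancels and S_{B/C} = k_B/k_C = (A_B/A_C)·exp[(E_C−E_B)/(RT)].
(E_C−E_B)/(RT) = (105−52.9)×10³/(8.314×654) = 52100/5437 = 9.582.
k_B/k_C = (9.49×10^8/3.18×10^13)·exp(9.582) = 2.984×10^-5 × 14499 = 0.433.
Since E_B < E_C, lowering the temperature improves selectivity toward B.

0.433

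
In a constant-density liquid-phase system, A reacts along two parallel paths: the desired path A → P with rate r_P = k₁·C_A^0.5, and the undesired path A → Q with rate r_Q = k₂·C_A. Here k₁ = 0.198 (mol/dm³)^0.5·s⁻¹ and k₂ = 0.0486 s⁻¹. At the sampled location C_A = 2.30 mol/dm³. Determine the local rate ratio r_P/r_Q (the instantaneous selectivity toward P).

2.69

S_{P/Q} = r_P/r_Q = (k₁·C_A^0.5)/(k₂·C_A) = (k₁/k₂)·C_A^-0.5.
= (0.198×2.300^0.5) / (0.0486×2.300) = 0.3003/0.1118 = 2.69.
The undesired path is higher order in A, so low C_A (CSTR or dilute feed) favours P.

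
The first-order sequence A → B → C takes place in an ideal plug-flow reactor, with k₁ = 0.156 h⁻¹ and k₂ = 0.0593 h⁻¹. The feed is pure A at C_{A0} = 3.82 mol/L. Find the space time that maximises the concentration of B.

10.0 h

For first-order series the maximum of C_B occurs at τ_opt = ln(k₂/k₁)/(k₂−k₁).
= ln(0.0593/0.156)/(0.0593−0.156) = ln(0.3801)/-0.09670 = -0.9672/-0.09670 = 10.0 h.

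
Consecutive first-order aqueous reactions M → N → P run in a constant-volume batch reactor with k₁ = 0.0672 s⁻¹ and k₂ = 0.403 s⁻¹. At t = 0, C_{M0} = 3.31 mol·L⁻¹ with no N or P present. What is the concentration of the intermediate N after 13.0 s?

0.273 mol·L⁻¹

Solving the coupled first-order balances gives C_N(t) = [k₁/(k₂−k₁)]·C_{M0}·(e^(−k₁t) − e^(−k₂t)).
e^(−k₁t) = e^(−0.0672×13.0) = e^(−0.8736) = 0.4174; e^(−k₂t) = e^(−5.239) = 0.005306.
C_N = 0.0672×3.31/(0.403−0.0672) × (0.4174−0.005306) = 0.6624×0.4121 = 0.2730 mol·L⁻¹.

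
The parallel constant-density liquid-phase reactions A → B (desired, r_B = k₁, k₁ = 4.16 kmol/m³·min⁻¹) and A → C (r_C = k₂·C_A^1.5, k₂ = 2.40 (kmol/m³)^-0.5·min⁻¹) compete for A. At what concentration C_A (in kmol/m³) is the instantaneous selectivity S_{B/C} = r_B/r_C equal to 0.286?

S_{B/C} = (k₁/k₂)·C_A^-1.5 ⇒ C_A = (S·k₂/k₁)^(1/(-1.5)).
= (0.286×2.40/4.16)^(-0.6667) = (0.1650)^(-0.6667) = 3.32 kmol/m³.

3.32 kmol/m³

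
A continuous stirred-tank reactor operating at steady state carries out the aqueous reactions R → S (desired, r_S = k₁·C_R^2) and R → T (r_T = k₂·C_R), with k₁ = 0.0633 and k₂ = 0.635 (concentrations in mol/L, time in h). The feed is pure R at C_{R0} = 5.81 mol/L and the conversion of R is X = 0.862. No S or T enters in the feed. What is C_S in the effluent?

Exit C_R = C_{R0}(1−X) = 5.81×0.138 = 0.8018 mol/L.
A CSTR operates uniformly at the exit composition, giving r_S = 0.04069 and r_T = 0.5091 (each k·C_R^n at C_R = 0.8018).
Fraction of consumed R going to S: r_S/(r_S+r_T) = 0.07401.
C_S = 0.07401·C_{R0}·X = 0.07401×5.81×0.862 = 0.371 mol/L.

0.371 mol/L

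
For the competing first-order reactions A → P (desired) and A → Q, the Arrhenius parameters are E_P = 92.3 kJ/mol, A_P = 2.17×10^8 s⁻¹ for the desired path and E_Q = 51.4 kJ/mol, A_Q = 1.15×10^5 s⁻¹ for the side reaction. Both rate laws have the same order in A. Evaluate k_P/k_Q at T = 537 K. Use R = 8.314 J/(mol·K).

k_P/k_Q = (A_P/A_Q)·exp[−(E_P−E_Q)/(RT)] = (A_P/A_Q)·exp[(E_Q−E_P)/(RT)].
(E_Q−E_P)/(RT) = (51.4−92.3)×10³/(8.314×537) = -40900/4465 = -9.161.
k_P/k_Q = (2.17×10^8/1.15×10^5)·exp(-9.161) = 1887 × 1.051×10^-4 = 0.198.
Since E_P > E_Q, raising the temperature improves selectivity toward P.

0.198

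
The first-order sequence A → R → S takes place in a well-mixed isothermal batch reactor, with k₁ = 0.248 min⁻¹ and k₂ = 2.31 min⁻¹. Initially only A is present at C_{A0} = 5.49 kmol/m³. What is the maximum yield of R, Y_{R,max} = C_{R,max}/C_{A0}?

0.0821

At the optimum, C_{R,max}/C_{A0} = (k₁/k₂)^[k₂/(k₂−k₁)].
= (0.248/2.31)^(2.31/(2.31−0.248)) = (0.1074)^(1.120) = 0.08209.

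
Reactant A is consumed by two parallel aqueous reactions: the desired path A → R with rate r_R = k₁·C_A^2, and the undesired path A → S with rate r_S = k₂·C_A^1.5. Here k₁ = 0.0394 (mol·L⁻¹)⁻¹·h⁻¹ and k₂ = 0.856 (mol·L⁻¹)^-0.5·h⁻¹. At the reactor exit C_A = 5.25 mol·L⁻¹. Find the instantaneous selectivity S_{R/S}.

0.105

S_{R/S} = r_R/r_S = (k₁·C_A^2)/(k₂·C_A^1.5) = (k₁/k₂)·C_A^0.5.
= (0.0394×5.250^2) / (0.856×5.250^1.5) = 1.086/10.30 = 0.105.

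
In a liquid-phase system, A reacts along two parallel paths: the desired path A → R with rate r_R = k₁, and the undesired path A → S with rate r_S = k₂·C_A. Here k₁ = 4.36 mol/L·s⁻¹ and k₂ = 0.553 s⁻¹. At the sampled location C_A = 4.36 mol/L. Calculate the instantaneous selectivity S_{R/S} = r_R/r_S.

1.81

S_{R/S} = r_R/r_S = (k₁)/(k₂·C_A) = (k₁/k₂)·C_A⁻¹.
= (4.36) / (0.553×4.360) = 4.360/2.411 = 1.81.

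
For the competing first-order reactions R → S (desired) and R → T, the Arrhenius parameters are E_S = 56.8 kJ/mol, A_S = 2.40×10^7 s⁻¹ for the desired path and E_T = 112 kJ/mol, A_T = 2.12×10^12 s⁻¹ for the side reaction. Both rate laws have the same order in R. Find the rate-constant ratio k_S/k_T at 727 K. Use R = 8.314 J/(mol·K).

0.105

Since both paths have the same order in R, the concentration cancels and S_{S/T} = k_S/k_T = (A_S/A_T)·exp[(E_T−E_S)/(RT)].
(E_T−E_S)/(RT) = (112−56.8)×10³/(8.314×727) = 55200/6044 = 9.133.
k_S/k_T = (2.40×10^7/2.12×10^12)·exp(9.133) = 1.132×10^-5 × 9252 = 0.105.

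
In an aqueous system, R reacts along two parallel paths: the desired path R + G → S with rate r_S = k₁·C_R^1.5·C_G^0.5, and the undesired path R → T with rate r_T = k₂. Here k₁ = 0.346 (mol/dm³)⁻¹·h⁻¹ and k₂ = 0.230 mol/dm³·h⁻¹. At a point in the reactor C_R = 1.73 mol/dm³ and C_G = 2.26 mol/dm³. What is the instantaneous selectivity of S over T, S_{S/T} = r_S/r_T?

S_{S/T} = r_S/r_T = (k₁·C_R^1.5·C_G^0.5)/(k₂) = (k₁/k₂)·C_R^1.5·C_G^0.5.
= (0.346×1.730^1.5×2.260^0.5) / (0.230) = 1.184/0.2300 = 5.15.

5.15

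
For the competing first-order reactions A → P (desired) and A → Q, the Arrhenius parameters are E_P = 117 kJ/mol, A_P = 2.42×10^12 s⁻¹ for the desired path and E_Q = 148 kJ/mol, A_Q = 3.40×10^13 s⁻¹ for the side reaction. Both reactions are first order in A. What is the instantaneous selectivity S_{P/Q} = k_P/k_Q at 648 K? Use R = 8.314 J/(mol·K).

22.5

k_P/k_Q = (A_P/A_Q)·exp[−(E_P−E_Q)/(RT)] = (A_P/A_Q)·exp[(E_Q−E_P)/(RT)].
(E_Q−E_P)/(RT) = (148−117)×10³/(8.314×648) = 31000/5387 = 5.754.
k_P/k_Q = (2.42×10^12/3.40×10^13)·exp(5.754) = 0.07118 × 315.5 = 22.5.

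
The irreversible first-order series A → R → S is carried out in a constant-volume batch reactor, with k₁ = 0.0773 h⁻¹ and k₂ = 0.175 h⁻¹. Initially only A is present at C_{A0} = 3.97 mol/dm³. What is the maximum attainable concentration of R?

Evaluating C_R at t_opt = ln(k₂/k₁)/(k₂−k₁) gives C_{R,max}/C_{A0} = (k₁/k₂)^[k₂/(k₂−k₁)].
= (0.0773/0.175)^(0.175/(0.175−0.0773)) = (0.4417)^(1.791) = 0.2314.
C_{R,max} = 0.2314×3.97 = 0.919 mol/dm³.

0.919 mol/dm³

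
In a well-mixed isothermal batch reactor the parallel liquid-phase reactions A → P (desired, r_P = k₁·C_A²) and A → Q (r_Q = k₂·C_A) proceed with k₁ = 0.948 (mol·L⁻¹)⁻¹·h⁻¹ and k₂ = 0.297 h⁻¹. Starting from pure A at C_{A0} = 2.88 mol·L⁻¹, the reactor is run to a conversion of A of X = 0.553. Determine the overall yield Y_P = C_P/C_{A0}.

C_A = C_{A0}(1−X) = 1.287 mol·L⁻¹.
Along a PFR/batch, dC_Q/dC_A = −r_Q/(r_P+r_Q) = −k₂/(k₂+k₁·C_A).
Integrating from C_{A0} to C_A: C_Q = (0.297/0.948)·ln[(0.297+0.948·2.88)/(0.297+0.948·1.29)] = 0.3133·ln(3.027/1.517) = 0.2164 mol·L⁻¹.
Then C_P = (C_{A0}−C_A) − C_Q = 1.593 − 0.2164 = 1.376 mol·L⁻¹.
Y_P = C_P/C_{A0} = 1.376/2.88 = 0.478.

0.478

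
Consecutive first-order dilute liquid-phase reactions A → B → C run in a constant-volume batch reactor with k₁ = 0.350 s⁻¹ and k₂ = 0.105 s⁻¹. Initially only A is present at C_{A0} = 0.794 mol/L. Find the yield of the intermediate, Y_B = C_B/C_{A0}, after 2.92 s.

0.537

The intermediate concentration in a first-order A→B→C sequence is C_B = k₁C_{A0}(e^(−k₁t) − e^(−k₂t))/(k₂−k₁).
e^(−k₁t) = e^(−0.350×2.92) = e^(−1.022) = 0.3599; e^(−k₂t) = e^(−0.3066) = 0.7359.
C_B = 0.350×0.794/(0.105−0.350) × (0.3599−0.7359) = (-1.134)×(-0.3761) = 0.4266 mol/L.
Y_B = C_B/C_{A0} = 0.4266/0.794 = 0.537.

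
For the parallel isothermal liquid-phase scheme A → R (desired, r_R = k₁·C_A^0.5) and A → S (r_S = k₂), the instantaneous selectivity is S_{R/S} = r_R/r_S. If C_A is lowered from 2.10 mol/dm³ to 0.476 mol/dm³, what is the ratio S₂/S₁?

S_{R/S} = (k₁/k₂)·C_A^0.5, so S₂/S₁ = (C_{A,2}/C_{A,1})^0.5.
= (0.476/2.10)^0.5 = (0.2267)^0.5 = 0.476.
Selectivity toward R falls as C_A falls — high-concentration operation is favoured.

0.476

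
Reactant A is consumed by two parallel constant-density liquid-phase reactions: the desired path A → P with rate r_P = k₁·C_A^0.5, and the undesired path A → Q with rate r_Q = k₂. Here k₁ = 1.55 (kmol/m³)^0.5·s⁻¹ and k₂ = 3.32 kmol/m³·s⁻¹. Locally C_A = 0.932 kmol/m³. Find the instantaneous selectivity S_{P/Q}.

S_{P/Q} = r_P/r_Q = (k₁·C_A^0.5)/(k₂) = (k₁/k₂)·C_A^0.5.
= (1.55×0.9320^0.5) / (3.32) = 1.496/3.320 = 0.451.

0.451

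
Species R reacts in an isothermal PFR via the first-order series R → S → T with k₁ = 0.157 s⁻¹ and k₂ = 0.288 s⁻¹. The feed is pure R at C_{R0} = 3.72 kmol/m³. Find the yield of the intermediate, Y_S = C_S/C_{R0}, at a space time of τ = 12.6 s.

The intermediate concentration in a first-order A→B→C sequence is C_S = k₁C_{R0}(e^(−k₁τ) − e^(−k₂τ))/(k₂−k₁).
e^(−k₁τ) = e^(−0.157×12.6) = e^(−1.978) = 0.1383; e^(−k₂τ) = e^(−3.629) = 0.02655.
C_S = 0.157×3.72/(0.288−0.157) × (0.1383−0.02655) = 4.458×0.1118 = 0.4983 kmol/m³.
Y_S = C_S/C_{R0} = 0.4983/3.72 = 0.134.

0.134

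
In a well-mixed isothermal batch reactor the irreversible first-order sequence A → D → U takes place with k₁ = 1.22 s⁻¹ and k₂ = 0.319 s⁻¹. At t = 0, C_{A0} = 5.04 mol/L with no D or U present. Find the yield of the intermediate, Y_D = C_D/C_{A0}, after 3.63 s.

0.409

The intermediate concentration in a first-order A→B→C sequence is C_D = k₁C_{A0}(e^(−k₁t) − e^(−k₂t))/(k₂−k₁).
e^(−k₁t) = e^(−1.22×3.63) = e^(−4.429) = 0.01193; e^(−k₂t) = e^(−1.158) = 0.3141.
C_D = 1.22×5.04/(0.319−1.22) × (0.01193−0.3141) = (-6.824)×(-0.3022) = 2.062 mol/L.
Y_D = C_D/C_{A0} = 2.062/5.04 = 0.409.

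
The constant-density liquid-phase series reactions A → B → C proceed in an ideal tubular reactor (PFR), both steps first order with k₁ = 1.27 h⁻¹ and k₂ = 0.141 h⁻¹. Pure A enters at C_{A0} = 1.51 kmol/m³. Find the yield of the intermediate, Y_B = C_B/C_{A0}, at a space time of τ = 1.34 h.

The intermediate concentration in a first-order A→B→C sequence is C_B = k₁C_{A0}(e^(−k₁τ) − e^(−k₂τ))/(k₂−k₁).
e^(−k₁τ) = e^(−1.27×1.34) = e^(−1.702) = 0.1824; e^(−k₂τ) = e^(−0.1889) = 0.8278.
C_B = 1.27×1.51/(0.141−1.27) × (0.1824−0.8278) = (-1.699)×(-0.6455) = 1.096 kmol/m³.
Y_B = C_B/C_{A0} = 1.096/1.51 = 0.726.

0.726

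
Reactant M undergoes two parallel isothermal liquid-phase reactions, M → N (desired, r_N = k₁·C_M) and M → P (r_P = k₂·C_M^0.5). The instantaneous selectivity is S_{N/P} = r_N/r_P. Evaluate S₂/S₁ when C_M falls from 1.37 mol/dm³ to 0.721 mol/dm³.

S_{N/P} = (k₁/k₂)·C_M^0.5, so S₂/S₁ = (C_{M,2}/C_{M,1})^0.5.
= (0.721/1.37)^0.5 = (0.5263)^0.5 = 0.725.
Selectivity toward N falls as C_M falls — high-concentration operation is favoured.

0.725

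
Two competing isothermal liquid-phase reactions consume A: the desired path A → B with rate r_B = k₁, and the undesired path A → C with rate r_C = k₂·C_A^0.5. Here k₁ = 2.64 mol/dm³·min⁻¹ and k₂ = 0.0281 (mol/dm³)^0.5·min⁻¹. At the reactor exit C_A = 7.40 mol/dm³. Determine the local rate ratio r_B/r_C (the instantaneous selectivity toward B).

34.5

S_{B/C} = r_B/r_C = (k₁)/(k₂·C_A^0.5) = (k₁/k₂)·C_A^-0.5.
= (2.64) / (0.0281×7.400^0.5) = 2.640/0.07644 = 34.5.
The undesired path is higher order in A, so low C_A (CSTR or dilute feed) favours B.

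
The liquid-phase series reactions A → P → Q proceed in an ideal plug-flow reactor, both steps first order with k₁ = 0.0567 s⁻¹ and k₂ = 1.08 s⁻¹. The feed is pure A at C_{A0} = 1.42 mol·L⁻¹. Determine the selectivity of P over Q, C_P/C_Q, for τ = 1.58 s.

0.901

Solving the coupled first-order balances gives C_P(τ) = [k₁/(k₂−k₁)]·C_{A0}·(e^(−k₁τ) − e^(−k₂τ)).
e^(−k₁τ) = e^(−0.0567×1.58) = e^(−0.08959) = 0.9143; e^(−k₂τ) = e^(−1.706) = 0.1815.
C_P = 0.0567×1.42/(1.08−0.0567) × (0.9143−0.1815) = 0.07868×0.7328 = 0.05766 mol·L⁻¹.
C_A = C_{A0}e^(−k₁τ) = 1.298 mol·L⁻¹, so C_Q = C_{A0}−C_A−C_P = 0.06402 mol·L⁻¹; C_P/C_Q = 0.901.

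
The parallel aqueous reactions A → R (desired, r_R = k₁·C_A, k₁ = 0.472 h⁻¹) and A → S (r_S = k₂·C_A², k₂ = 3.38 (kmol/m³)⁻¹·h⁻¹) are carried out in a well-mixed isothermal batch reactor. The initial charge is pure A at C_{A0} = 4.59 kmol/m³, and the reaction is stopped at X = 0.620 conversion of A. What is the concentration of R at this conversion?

0.129 kmol/m³

C_A = C_{A0}(1−X) = 1.744 kmol/m³.
Along a PFR/batch, dC_R/dC_A = −r_R/(r_R+r_S) = −k₁/(k₁+k₂·C_A).
Integrating from C_{A0} to C_A: C_R = (0.472/3.38)·ln[(0.472+3.38·4.59)/(0.472+3.38·1.74)] = 0.1396·ln(15.99/6.367) = 0.1285 kmol/m³.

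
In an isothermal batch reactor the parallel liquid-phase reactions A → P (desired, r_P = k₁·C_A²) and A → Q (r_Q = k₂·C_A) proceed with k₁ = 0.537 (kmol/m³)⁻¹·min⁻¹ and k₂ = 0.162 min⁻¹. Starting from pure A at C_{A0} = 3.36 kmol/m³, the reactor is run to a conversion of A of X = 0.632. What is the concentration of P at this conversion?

1.86 kmol/m³

C_A = C_{A0}(1−X) = 1.236 kmol/m³.
Along a PFR/batch, dC_Q/dC_A = −r_Q/(r_P+r_Q) = −k₂/(k₂+k₁·C_A).
Integrating from C_{A0} to C_A: C_Q = (0.162/0.537)·ln[(0.162+0.537·3.36)/(0.162+0.537·1.24)] = 0.3017·ln(1.966/0.8260) = 0.2617 kmol/m³.
Then C_P = (C_{A0}−C_A) − C_Q = 2.124 − 0.2617 = 1.862 kmol/m³.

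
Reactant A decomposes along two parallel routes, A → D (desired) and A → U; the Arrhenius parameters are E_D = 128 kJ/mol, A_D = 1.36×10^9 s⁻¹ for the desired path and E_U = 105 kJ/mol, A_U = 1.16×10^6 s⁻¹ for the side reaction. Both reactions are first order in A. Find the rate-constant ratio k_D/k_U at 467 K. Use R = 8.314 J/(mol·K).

3.14

Since both paths have the same order in A, the concentration cancels and S_{D/U} = k_D/k_U = (A_D/A_U)·exp[(E_U−E_D)/(RT)].
(E_U−E_D)/(RT) = (105−128)×10³/(8.314×467) = -23000/3883 = -5.924.
k_D/k_U = (1.36×10^9/1.16×10^6)·exp(-5.924) = 1172 × 0.002675 = 3.14.
Since E_D > E_U, raising the temperature improves selectivity toward D.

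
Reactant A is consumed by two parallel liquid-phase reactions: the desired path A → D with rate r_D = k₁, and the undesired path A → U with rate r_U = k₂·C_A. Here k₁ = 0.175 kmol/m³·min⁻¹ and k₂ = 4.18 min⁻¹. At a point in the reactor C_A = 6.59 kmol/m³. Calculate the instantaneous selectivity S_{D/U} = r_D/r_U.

0.00635

S_{D/U} = r_D/r_U = (k₁)/(k₂·C_A) = (k₁/k₂)·C_A⁻¹.
= (0.175) / (4.18×6.590) = 0.1750/27.55 = 0.00635.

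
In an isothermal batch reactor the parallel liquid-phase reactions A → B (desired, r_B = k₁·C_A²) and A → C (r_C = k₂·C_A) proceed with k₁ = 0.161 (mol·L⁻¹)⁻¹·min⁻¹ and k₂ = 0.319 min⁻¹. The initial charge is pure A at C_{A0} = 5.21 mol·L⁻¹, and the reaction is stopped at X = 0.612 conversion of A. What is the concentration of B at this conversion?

C_A = C_{A0}(1−X) = 2.021 mol·L⁻¹.
Along a PFR/batch, dC_C/dC_A = −r_C/(r_B+r_C) = −k₂/(k₂+k₁·C_A).
Integrating from C_{A0} to C_A: C_C = (0.319/0.161)·ln[(0.319+0.161·5.21)/(0.319+0.161·2.02)] = 1.981·ln(1.158/0.6445) = 1.161 mol·L⁻¹.
Then C_B = (C_{A0}−C_A) − C_C = 3.189 − 1.161 = 2.028 mol·L⁻¹.

2.03 mol·L⁻¹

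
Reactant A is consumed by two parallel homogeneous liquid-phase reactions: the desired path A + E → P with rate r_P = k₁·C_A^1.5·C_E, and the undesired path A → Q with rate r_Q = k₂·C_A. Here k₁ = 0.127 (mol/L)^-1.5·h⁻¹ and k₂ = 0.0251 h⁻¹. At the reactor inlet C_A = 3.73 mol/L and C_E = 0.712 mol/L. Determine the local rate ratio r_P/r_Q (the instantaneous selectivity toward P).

6.96

S_{P/Q} = r_P/r_Q = (k₁·C_A^1.5·C_E)/(k₂·C_A) = (k₁/k₂)·C_A^0.5·C_E.
= (0.127×3.730^1.5×0.7120) / (0.0251×3.730) = 0.6514/0.09362 = 6.96.
Since the desired path is higher order in A, keeping C_A high (PFR or concentrated feed) favours P.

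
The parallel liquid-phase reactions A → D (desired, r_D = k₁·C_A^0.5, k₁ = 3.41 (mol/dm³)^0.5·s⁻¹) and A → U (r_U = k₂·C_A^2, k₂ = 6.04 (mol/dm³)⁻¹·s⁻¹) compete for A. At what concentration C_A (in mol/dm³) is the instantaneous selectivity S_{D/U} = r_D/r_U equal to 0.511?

1.07 mol/dm³

S_{D/U} = (k₁/k₂)·C_A^-1.5 ⇒ C_A = (S·k₂/k₁)^(1/(-1.5)).
= (0.511×6.04/3.41)^(-0.6667) = (0.9051)^(-0.6667) = 1.07 mol/dm³.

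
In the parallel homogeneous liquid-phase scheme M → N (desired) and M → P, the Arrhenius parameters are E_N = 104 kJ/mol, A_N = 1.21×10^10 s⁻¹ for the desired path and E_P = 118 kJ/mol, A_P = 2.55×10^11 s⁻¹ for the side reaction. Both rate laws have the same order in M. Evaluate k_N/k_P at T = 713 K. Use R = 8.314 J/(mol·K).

With equal orders, S_{N/P} = k_N/k_P = (A_N/A_P)·exp[(E_P−E_N)/(RT)].
(E_P−E_N)/(RT) = (118−104)×10³/(8.314×713) = 14000/5928 = 2.362.
k_N/k_P = (1.21×10^10/2.55×10^11)·exp(2.362) = 0.04745 × 10.61 = 0.503.

0.503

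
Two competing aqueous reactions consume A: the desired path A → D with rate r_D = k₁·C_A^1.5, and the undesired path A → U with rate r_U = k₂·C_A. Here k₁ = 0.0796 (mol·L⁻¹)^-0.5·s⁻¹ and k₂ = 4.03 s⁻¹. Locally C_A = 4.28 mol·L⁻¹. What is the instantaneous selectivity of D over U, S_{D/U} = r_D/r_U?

0.0409

S_{D/U} = r_D/r_U = (k₁·C_A^1.5)/(k₂·C_A) = (k₁/k₂)·C_A^0.5.
= (0.0796×4.280^1.5) / (4.03×4.280) = 0.7048/17.25 = 0.0409.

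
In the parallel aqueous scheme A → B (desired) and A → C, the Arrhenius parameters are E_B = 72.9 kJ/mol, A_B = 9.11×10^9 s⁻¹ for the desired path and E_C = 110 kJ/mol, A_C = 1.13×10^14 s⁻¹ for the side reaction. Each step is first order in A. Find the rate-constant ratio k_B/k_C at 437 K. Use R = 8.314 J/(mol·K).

2.19

With equal orders, S_{B/C} = k_B/k_C = (A_B/A_C)·exp[(E_C−E_B)/(RT)].
(E_C−E_B)/(RT) = (110−72.9)×10³/(8.314×437) = 37100/3633 = 10.21.
k_B/k_C = (9.11×10^9/1.13×10^14)·exp(10.21) = 8.062×10^-5 × 27210 = 2.19.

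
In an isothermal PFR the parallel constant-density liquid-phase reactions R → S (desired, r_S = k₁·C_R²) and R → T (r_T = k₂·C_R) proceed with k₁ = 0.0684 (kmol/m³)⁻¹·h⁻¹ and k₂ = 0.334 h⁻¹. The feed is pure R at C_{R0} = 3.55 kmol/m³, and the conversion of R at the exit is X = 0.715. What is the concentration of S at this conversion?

0.790 kmol/m³

C_R = C_{R0}(1−X) = 1.012 kmol/m³.
Along a PFR/batch, dC_T/dC_R = −r_T/(r_S+r_T) = −k₂/(k₂+k₁·C_R).
Integrating from C_{R0} to C_R: C_T = (0.334/0.0684)·ln[(0.334+0.0684·3.55)/(0.334+0.0684·1.01)] = 4.883·ln(0.5768/0.4032) = 1.749 kmol/m³.
Then C_S = (C_{R0}−C_R) − C_T = 2.538 − 1.749 = 0.7897 kmol/m³.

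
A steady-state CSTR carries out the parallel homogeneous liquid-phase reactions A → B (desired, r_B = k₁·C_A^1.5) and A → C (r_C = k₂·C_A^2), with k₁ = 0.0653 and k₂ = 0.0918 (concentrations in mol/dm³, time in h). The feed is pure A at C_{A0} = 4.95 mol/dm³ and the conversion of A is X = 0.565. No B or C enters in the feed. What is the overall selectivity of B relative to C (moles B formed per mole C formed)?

Exit C_A = C_{A0}(1−X) = 4.95×0.435 = 2.153 mol/dm³.
Rates in a CSTR are evaluated at the outlet concentration: r_B = 0.0653×2.153^1.5 = 0.2063, r_C = 0.0918×2.153^2 = 0.4256.
Overall selectivity = C_B/C_C = r_Bτ/(r_Cτ) = r_B/r_C = 0.485.

0.485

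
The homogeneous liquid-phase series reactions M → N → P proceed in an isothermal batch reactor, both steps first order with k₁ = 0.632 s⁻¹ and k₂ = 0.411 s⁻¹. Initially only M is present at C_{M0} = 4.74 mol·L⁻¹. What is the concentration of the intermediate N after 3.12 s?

1.87 mol·L⁻¹

For first-order series with pure M initially, C_N(t) = k₁C_{M0}/(k₂−k₁)·(e^(−k₁t) − e^(−k₂t)).
e^(−k₁t) = e^(−0.632×3.12) = e^(−1.972) = 0.1392; e^(−k₂t) = e^(−1.282) = 0.2774.
C_N = 0.632×4.74/(0.411−0.632) × (0.1392−0.2774) = (-13.56)×(-0.1382) = 1.873 mol·L⁻¹.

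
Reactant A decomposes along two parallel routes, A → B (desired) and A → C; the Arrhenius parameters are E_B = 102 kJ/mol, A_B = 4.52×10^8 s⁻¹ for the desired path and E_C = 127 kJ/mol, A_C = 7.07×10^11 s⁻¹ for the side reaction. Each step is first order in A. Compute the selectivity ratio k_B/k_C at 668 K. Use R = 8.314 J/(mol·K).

k_B/k_C = (A_B/A_C)·exp[−(E_B−E_C)/(RT)] = (A_B/A_C)·exp[(E_C−E_B)/(RT)].
(E_C−E_B)/(RT) = (127−102)×10³/(8.314×668) = 25000/5554 = 4.501.
k_B/k_C = (4.52×10^8/7.07×10^11)·exp(4.501) = 6.393×10^-4 × 90.15 = 0.0576.

0.0576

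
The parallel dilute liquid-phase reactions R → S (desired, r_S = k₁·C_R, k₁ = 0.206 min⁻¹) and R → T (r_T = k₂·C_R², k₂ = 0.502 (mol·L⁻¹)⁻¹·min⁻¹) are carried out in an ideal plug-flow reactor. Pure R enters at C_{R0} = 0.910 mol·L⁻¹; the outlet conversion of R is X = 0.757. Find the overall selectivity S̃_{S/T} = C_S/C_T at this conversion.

0.784

C_R = C_{R0}(1−X) = 0.2211 mol·L⁻¹.
Along a PFR/batch, dC_S/dC_R = −r_S/(r_S+r_T) = −k₁/(k₁+k₂·C_R).
Integrating from C_{R0} to C_R: C_S = (0.206/0.502)·ln[(0.206+0.502·0.910)/(0.206+0.502·0.221)] = 0.4104·ln(0.6628/0.3170) = 0.3027 mol·L⁻¹.
C_T = (C_{R0}−C_R)−C_S = 0.3862 mol·L⁻¹; S̃_{S/T} = 0.3027/0.3862 = 0.784.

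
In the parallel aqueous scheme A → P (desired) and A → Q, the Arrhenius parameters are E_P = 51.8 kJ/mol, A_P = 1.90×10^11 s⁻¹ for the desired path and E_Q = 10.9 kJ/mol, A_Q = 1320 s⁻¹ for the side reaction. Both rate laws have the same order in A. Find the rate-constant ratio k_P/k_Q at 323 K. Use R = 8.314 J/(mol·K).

Since both paths have the same order in A, the concentration cancels and S_{P/Q} = k_P/k_Q = (A_P/A_Q)·exp[(E_Q−E_P)/(RT)].
(E_Q−E_P)/(RT) = (10.9−51.8)×10³/(8.314×323) = -40900/2685 = -15.23.
k_P/k_Q = (1.90×10^11/1320)·exp(-15.23) = 1.439×10^8 × 2.430×10^-7 = 35.0.

35.0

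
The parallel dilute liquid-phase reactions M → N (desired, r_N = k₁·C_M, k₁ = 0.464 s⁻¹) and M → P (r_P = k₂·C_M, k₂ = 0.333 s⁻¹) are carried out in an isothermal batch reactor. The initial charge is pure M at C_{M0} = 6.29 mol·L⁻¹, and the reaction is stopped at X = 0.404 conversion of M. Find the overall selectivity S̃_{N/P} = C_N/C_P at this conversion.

C_M = C_{M0}(1−X) = 3.749 mol·L⁻¹.
Both paths are first order in M, so the instantaneous fraction to N is constant: dC_N/d(−C_M) = k₁/(k₁+k₂) = 0.5822.
C_N = 0.5822·(C_{M0}−C_M) = 0.5822×2.541 = 1.48 mol·L⁻¹.
C_P = (C_{M0}−C_M)−C_N = 1.062 mol·L⁻¹; S̃_{N/P} = 1.479/1.062 = 1.39.

1.39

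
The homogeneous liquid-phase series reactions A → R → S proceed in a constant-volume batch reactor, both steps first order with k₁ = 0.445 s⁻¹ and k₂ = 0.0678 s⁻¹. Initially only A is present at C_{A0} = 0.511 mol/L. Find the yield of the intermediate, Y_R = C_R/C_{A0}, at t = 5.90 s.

0.705

Solving the coupled first-order balances gives C_R(t) = [k₁/(k₂−k₁)]·C_{A0}·(e^(−k₁t) − e^(−k₂t)).
e^(−k₁t) = e^(−0.445×5.90) = e^(−2.626) = 0.07240; e^(−k₂t) = e^(−0.4000) = 0.6703.
C_R = 0.445×0.511/(0.0678−0.445) × (0.07240−0.6703) = (-0.6028)×(-0.5979) = 0.3604 mol/L.
Y_R = C_R/C_{A0} = 0.3604/0.511 = 0.705.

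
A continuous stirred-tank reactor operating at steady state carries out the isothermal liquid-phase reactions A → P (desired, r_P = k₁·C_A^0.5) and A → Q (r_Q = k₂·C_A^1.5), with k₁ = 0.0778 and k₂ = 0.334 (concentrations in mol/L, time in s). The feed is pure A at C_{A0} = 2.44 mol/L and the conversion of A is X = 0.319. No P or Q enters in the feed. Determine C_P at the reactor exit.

Exit C_A = C_{A0}(1−X) = 2.44×0.681 = 1.662 mol/L.
A CSTR operates uniformly at the exit composition, giving r_P = 0.1003 and r_Q = 0.7154 (each k·C_A^n at C_A = 1.662).
Fraction of consumed A going to P: r_P/(r_P+r_Q) = 0.1229.
C_P = 0.1229·C_{A0}·X = 0.1229×2.44×0.319 = 0.0957 mol/L.

0.0957 mol/L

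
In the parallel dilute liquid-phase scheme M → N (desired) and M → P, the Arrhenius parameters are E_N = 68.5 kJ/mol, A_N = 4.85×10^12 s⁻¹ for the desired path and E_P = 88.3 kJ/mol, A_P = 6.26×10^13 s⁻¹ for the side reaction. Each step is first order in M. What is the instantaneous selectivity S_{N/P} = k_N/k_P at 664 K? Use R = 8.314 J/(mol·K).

k_N/k_P = (A_N/A_P)·exp[−(E_N−E_P)/(RT)] = (A_N/A_P)·exp[(E_P−E_N)/(RT)].
(E_P−E_N)/(RT) = (88.3−68.5)×10³/(8.314×664) = 19800/5520 = 3.587.
k_N/k_P = (4.85×10^12/6.26×10^13)·exp(3.587) = 0.07748 × 36.11 = 2.80.
Since E_N < E_P, lowering the temperature improves selectivity toward N.

2.80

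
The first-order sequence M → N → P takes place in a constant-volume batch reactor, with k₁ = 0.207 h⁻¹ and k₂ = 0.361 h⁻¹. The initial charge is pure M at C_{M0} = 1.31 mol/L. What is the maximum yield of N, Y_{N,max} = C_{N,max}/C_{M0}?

For a first-order series the maximum intermediate yield is C_{N,max}/C_{M0} = (k₁/k₂)^[k₂/(k₂−k₁)].
= (0.207/0.361)^(0.361/(0.361−0.207)) = (0.5734)^(2.344) = 0.2715.

0.272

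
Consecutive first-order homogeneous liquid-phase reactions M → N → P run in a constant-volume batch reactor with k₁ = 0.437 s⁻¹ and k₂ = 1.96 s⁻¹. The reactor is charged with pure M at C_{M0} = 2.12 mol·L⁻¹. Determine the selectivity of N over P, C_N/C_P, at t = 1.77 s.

0.297

The intermediate concentration in a first-order A→B→C sequence is C_N = k₁C_{M0}(e^(−k₁t) − e^(−k₂t))/(k₂−k₁).
e^(−k₁t) = e^(−0.437×1.77) = e^(−0.7735) = 0.4614; e^(−k₂t) = e^(−3.469) = 0.03114.
C_N = 0.437×2.12/(1.96−0.437) × (0.4614−0.03114) = 0.6083×0.4303 = 0.2617 mol·L⁻¹.
C_M = C_{M0}e^(−k₁t) = 0.9782 mol·L⁻¹, so C_P = C_{M0}−C_M−C_N = 0.8801 mol·L⁻¹; C_N/C_P = 0.297.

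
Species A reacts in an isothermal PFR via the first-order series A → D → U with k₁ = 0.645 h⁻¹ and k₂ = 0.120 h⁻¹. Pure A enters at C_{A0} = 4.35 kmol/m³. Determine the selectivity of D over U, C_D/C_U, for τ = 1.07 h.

The intermediate concentration in a first-order A→B→C sequence is C_D = k₁C_{A0}(e^(−k₁τ) − e^(−k₂τ))/(k₂−k₁).
e^(−k₁τ) = e^(−0.645×1.07) = e^(−0.6902) = 0.5015; e^(−k₂τ) = e^(−0.1284) = 0.8795.
C_D = 0.645×4.35/(0.120−0.645) × (0.5015−0.8795) = (-5.344)×(-0.3780) = 2.020 kmol/m³.
C_A = C_{A0}e^(−k₁τ) = 2.182 kmol/m³, so C_U = C_{A0}−C_A−C_D = 0.1483 kmol/m³; C_D/C_U = 13.6.

13.6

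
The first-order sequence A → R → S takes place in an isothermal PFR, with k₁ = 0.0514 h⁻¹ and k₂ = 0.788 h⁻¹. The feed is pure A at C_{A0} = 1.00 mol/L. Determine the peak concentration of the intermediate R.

Evaluating C_R at τ_opt = ln(k₂/k₁)/(k₂−k₁) gives C_{R,max}/C_{A0} = (k₁/k₂)^[k₂/(k₂−k₁)].
= (0.0514/0.788)^(0.788/(0.788−0.0514)) = (0.06523)^(1.070) = 0.05391.
C_{R,max} = 0.05391×1.00 = 0.0539 mol/L.

0.0539 mol/L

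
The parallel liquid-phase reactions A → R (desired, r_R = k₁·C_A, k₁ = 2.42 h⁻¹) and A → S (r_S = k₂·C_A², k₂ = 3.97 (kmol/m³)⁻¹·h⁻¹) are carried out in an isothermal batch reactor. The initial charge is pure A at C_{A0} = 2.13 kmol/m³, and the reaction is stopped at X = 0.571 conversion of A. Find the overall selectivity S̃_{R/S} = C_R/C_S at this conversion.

0.417

C_A = C_{A0}(1−X) = 0.9138 kmol/m³.
Along a PFR/batch, dC_R/dC_A = −r_R/(r_R+r_S) = −k₁/(k₁+k₂·C_A).
Integrating from C_{A0} to C_A: C_R = (2.42/3.97)·ln[(2.42+3.97·2.13)/(2.42+3.97·0.914)] = 0.6096·ln(10.88/6.048) = 0.3578 kmol/m³.
C_S = (C_{A0}−C_A)−C_R = 0.8585 kmol/m³; S̃_{R/S} = 0.3578/0.8585 = 0.417.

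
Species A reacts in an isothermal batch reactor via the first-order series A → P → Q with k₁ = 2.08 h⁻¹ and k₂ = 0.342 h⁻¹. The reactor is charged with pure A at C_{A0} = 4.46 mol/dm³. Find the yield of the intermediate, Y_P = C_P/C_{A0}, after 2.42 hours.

0.515

Solving the coupled first-order balances gives C_P(t) = [k₁/(k₂−k₁)]·C_{A0}·(e^(−k₁t) − e^(−k₂t)).
e^(−k₁t) = e^(−2.08×2.42) = e^(−5.034) = 0.006515; e^(−k₂t) = e^(−0.8276) = 0.4371.
C_P = 2.08×4.46/(0.342−2.08) × (0.006515−0.4371) = (-5.338)×(-0.4306) = 2.298 mol/dm³.
Y_P = C_P/C_{A0} = 2.298/4.46 = 0.515.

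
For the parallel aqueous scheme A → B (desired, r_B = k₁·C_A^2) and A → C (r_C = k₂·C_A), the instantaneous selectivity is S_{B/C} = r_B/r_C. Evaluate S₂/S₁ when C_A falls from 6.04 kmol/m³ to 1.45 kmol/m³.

S_{B/C} = (k₁/k₂)·C_A, so S₂/S₁ = (C_{A,2}/C_{A,1}).
= 1.45/6.04 = 0.240.

0.240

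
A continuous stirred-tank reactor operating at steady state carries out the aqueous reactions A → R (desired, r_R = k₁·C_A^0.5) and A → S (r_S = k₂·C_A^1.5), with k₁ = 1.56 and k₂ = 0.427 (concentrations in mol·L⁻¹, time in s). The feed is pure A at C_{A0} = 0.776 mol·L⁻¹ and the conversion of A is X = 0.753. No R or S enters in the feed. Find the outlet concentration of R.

Exit C_A = C_{A0}(1−X) = 0.776×0.247 = 0.1917 mol·L⁻¹.
Rates in a CSTR are evaluated at the outlet concentration: r_R = 1.56×0.1917^0.5 = 0.6830, r_S = 0.427×0.1917^1.5 = 0.03583.
Fraction of consumed A going to R: r_R/(r_R+r_S) = 0.9502.
C_R = 0.9502·C_{A0}·X = 0.9502×0.776×0.753 = 0.555 mol·L⁻¹.

0.555 mol·L⁻¹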